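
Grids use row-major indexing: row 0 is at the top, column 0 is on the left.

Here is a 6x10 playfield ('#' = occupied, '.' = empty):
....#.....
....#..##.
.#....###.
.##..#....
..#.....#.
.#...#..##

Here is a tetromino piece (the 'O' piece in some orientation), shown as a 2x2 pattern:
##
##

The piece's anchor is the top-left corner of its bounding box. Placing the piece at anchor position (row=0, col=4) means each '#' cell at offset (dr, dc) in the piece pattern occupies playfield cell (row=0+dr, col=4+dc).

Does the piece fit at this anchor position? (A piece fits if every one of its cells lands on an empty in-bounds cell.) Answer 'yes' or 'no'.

Answer: no

Derivation:
Check each piece cell at anchor (0, 4):
  offset (0,0) -> (0,4): occupied ('#') -> FAIL
  offset (0,1) -> (0,5): empty -> OK
  offset (1,0) -> (1,4): occupied ('#') -> FAIL
  offset (1,1) -> (1,5): empty -> OK
All cells valid: no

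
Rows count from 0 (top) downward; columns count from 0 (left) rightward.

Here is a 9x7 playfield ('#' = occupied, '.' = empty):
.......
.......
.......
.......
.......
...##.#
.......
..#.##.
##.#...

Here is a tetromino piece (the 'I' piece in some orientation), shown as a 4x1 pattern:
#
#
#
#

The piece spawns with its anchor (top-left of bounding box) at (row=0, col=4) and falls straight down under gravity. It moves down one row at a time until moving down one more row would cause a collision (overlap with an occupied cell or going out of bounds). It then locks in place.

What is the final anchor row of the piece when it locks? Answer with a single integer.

Answer: 1

Derivation:
Spawn at (row=0, col=4). Try each row:
  row 0: fits
  row 1: fits
  row 2: blocked -> lock at row 1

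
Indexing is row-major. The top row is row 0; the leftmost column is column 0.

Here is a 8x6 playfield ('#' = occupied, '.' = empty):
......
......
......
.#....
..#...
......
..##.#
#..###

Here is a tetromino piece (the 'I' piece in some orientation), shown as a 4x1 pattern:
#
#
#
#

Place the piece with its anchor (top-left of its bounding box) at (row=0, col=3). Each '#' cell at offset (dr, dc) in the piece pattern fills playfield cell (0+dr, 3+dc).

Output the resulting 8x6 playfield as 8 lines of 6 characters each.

Answer: ...#..
...#..
...#..
.#.#..
..#...
......
..##.#
#..###

Derivation:
Fill (0+0,3+0) = (0,3)
Fill (0+1,3+0) = (1,3)
Fill (0+2,3+0) = (2,3)
Fill (0+3,3+0) = (3,3)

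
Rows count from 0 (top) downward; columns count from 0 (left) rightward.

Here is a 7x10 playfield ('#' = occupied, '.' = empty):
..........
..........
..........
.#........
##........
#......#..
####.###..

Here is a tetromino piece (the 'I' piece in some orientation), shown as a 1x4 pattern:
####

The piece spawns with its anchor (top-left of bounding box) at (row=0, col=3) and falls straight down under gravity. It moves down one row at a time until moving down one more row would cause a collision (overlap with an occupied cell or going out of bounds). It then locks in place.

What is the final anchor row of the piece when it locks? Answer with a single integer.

Spawn at (row=0, col=3). Try each row:
  row 0: fits
  row 1: fits
  row 2: fits
  row 3: fits
  row 4: fits
  row 5: fits
  row 6: blocked -> lock at row 5

Answer: 5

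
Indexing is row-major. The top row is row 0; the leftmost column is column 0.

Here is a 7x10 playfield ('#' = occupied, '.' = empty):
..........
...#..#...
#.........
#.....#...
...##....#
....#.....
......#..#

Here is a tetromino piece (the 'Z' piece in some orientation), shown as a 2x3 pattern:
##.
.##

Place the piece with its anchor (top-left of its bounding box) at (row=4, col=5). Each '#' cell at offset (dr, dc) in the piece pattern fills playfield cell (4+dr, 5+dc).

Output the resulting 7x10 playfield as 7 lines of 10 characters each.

Fill (4+0,5+0) = (4,5)
Fill (4+0,5+1) = (4,6)
Fill (4+1,5+1) = (5,6)
Fill (4+1,5+2) = (5,7)

Answer: ..........
...#..#...
#.........
#.....#...
...####..#
....#.##..
......#..#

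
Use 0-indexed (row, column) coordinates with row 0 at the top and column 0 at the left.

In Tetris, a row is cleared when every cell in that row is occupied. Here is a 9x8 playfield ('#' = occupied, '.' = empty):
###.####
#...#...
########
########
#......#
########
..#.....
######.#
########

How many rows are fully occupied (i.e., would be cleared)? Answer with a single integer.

Answer: 4

Derivation:
Check each row:
  row 0: 1 empty cell -> not full
  row 1: 6 empty cells -> not full
  row 2: 0 empty cells -> FULL (clear)
  row 3: 0 empty cells -> FULL (clear)
  row 4: 6 empty cells -> not full
  row 5: 0 empty cells -> FULL (clear)
  row 6: 7 empty cells -> not full
  row 7: 1 empty cell -> not full
  row 8: 0 empty cells -> FULL (clear)
Total rows cleared: 4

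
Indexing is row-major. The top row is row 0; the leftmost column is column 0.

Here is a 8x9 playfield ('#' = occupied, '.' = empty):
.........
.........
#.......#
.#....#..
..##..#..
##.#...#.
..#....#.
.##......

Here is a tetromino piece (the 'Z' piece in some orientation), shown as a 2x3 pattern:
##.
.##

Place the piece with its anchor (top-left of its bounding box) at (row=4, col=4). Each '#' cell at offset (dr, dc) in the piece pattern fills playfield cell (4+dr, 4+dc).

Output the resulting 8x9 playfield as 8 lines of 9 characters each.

Fill (4+0,4+0) = (4,4)
Fill (4+0,4+1) = (4,5)
Fill (4+1,4+1) = (5,5)
Fill (4+1,4+2) = (5,6)

Answer: .........
.........
#.......#
.#....#..
..#####..
##.#.###.
..#....#.
.##......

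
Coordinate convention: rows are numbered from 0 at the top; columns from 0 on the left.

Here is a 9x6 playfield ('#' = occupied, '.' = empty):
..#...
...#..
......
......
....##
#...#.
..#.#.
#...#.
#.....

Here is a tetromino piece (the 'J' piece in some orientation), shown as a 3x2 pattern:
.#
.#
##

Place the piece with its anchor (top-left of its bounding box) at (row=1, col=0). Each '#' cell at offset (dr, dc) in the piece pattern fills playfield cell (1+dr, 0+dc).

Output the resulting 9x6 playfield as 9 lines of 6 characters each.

Answer: ..#...
.#.#..
.#....
##....
....##
#...#.
..#.#.
#...#.
#.....

Derivation:
Fill (1+0,0+1) = (1,1)
Fill (1+1,0+1) = (2,1)
Fill (1+2,0+0) = (3,0)
Fill (1+2,0+1) = (3,1)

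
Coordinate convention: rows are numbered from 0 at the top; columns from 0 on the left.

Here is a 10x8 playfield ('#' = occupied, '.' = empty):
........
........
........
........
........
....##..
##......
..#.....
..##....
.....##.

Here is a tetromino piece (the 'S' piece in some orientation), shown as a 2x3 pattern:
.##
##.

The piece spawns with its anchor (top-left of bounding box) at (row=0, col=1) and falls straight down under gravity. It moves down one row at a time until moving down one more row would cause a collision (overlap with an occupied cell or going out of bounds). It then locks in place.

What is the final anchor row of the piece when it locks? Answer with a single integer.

Spawn at (row=0, col=1). Try each row:
  row 0: fits
  row 1: fits
  row 2: fits
  row 3: fits
  row 4: fits
  row 5: blocked -> lock at row 4

Answer: 4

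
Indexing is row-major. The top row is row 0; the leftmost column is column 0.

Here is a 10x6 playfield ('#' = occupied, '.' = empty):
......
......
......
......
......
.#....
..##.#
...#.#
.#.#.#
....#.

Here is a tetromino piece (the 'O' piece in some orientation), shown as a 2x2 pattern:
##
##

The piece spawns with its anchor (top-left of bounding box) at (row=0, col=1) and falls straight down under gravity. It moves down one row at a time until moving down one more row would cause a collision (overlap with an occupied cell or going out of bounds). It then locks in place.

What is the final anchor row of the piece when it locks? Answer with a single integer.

Answer: 3

Derivation:
Spawn at (row=0, col=1). Try each row:
  row 0: fits
  row 1: fits
  row 2: fits
  row 3: fits
  row 4: blocked -> lock at row 3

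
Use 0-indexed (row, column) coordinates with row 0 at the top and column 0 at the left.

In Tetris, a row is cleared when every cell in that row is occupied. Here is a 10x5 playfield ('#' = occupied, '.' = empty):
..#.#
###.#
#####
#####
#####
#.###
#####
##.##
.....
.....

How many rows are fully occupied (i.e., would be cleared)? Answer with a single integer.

Check each row:
  row 0: 3 empty cells -> not full
  row 1: 1 empty cell -> not full
  row 2: 0 empty cells -> FULL (clear)
  row 3: 0 empty cells -> FULL (clear)
  row 4: 0 empty cells -> FULL (clear)
  row 5: 1 empty cell -> not full
  row 6: 0 empty cells -> FULL (clear)
  row 7: 1 empty cell -> not full
  row 8: 5 empty cells -> not full
  row 9: 5 empty cells -> not full
Total rows cleared: 4

Answer: 4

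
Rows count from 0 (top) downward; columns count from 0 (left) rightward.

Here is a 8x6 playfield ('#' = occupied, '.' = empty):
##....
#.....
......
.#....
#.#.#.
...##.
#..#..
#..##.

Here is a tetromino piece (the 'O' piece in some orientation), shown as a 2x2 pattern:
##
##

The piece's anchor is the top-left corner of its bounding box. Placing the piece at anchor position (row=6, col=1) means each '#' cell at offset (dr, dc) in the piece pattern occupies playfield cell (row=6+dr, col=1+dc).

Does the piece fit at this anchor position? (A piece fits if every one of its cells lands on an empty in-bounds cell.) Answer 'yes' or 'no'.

Answer: yes

Derivation:
Check each piece cell at anchor (6, 1):
  offset (0,0) -> (6,1): empty -> OK
  offset (0,1) -> (6,2): empty -> OK
  offset (1,0) -> (7,1): empty -> OK
  offset (1,1) -> (7,2): empty -> OK
All cells valid: yes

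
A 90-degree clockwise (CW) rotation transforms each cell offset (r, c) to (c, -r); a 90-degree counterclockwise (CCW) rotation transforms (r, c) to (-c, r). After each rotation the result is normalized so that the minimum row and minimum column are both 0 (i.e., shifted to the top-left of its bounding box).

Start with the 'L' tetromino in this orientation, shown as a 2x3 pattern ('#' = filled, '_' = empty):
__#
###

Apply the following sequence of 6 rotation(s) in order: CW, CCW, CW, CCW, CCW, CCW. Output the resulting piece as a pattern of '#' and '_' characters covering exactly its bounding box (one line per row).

Start:
__#
###
After rotation 1 (CW):
#_
#_
##
After rotation 2 (CCW):
__#
###
After rotation 3 (CW):
#_
#_
##
After rotation 4 (CCW):
__#
###
After rotation 5 (CCW):
##
_#
_#
After rotation 6 (CCW):
###
#__

Answer: ###
#__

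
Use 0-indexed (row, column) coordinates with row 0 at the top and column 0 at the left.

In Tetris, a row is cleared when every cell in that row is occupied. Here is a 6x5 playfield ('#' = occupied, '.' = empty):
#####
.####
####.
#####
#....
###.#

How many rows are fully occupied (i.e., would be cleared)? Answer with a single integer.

Check each row:
  row 0: 0 empty cells -> FULL (clear)
  row 1: 1 empty cell -> not full
  row 2: 1 empty cell -> not full
  row 3: 0 empty cells -> FULL (clear)
  row 4: 4 empty cells -> not full
  row 5: 1 empty cell -> not full
Total rows cleared: 2

Answer: 2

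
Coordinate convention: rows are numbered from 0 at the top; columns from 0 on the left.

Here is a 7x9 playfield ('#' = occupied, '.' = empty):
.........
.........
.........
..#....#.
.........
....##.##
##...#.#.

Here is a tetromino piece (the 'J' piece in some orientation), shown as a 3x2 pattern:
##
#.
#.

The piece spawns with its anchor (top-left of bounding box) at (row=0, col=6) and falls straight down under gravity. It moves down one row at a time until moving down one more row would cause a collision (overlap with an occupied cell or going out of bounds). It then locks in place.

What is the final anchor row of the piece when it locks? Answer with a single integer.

Spawn at (row=0, col=6). Try each row:
  row 0: fits
  row 1: fits
  row 2: fits
  row 3: blocked -> lock at row 2

Answer: 2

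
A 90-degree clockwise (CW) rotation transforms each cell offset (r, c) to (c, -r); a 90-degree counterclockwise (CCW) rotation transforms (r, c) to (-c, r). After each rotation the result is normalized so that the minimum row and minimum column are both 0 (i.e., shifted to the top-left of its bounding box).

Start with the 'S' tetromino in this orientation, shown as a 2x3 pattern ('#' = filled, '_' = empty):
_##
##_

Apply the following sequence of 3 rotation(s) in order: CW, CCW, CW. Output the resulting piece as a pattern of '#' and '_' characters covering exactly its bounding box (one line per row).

Start:
_##
##_
After rotation 1 (CW):
#_
##
_#
After rotation 2 (CCW):
_##
##_
After rotation 3 (CW):
#_
##
_#

Answer: #_
##
_#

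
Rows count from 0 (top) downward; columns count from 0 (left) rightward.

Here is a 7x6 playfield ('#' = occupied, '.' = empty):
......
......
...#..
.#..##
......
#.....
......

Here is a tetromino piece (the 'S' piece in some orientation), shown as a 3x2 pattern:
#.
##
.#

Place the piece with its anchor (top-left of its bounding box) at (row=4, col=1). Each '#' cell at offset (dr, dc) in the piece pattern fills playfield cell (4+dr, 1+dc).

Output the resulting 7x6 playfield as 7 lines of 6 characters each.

Answer: ......
......
...#..
.#..##
.#....
###...
..#...

Derivation:
Fill (4+0,1+0) = (4,1)
Fill (4+1,1+0) = (5,1)
Fill (4+1,1+1) = (5,2)
Fill (4+2,1+1) = (6,2)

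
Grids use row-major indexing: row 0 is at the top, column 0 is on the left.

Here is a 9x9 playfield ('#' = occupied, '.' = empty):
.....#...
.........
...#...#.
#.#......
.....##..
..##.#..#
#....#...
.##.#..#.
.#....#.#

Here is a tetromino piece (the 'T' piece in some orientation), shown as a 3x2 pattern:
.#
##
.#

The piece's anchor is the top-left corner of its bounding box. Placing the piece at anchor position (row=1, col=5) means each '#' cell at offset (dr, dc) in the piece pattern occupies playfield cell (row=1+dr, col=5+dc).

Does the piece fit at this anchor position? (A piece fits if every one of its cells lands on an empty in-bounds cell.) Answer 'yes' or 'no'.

Answer: yes

Derivation:
Check each piece cell at anchor (1, 5):
  offset (0,1) -> (1,6): empty -> OK
  offset (1,0) -> (2,5): empty -> OK
  offset (1,1) -> (2,6): empty -> OK
  offset (2,1) -> (3,6): empty -> OK
All cells valid: yes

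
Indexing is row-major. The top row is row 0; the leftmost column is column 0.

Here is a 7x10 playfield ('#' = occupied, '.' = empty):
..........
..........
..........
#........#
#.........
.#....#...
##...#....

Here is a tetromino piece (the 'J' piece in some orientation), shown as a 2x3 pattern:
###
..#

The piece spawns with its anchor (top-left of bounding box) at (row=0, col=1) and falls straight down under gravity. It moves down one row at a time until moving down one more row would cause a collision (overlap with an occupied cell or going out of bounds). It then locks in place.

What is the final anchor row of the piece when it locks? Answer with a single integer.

Spawn at (row=0, col=1). Try each row:
  row 0: fits
  row 1: fits
  row 2: fits
  row 3: fits
  row 4: fits
  row 5: blocked -> lock at row 4

Answer: 4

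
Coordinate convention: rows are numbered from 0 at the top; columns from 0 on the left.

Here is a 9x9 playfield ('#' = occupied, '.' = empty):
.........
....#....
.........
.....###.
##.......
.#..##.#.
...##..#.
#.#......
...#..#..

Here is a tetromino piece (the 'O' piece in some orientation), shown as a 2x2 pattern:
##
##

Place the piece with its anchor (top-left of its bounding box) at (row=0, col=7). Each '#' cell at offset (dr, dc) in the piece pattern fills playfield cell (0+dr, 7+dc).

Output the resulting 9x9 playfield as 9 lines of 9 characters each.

Answer: .......##
....#..##
.........
.....###.
##.......
.#..##.#.
...##..#.
#.#......
...#..#..

Derivation:
Fill (0+0,7+0) = (0,7)
Fill (0+0,7+1) = (0,8)
Fill (0+1,7+0) = (1,7)
Fill (0+1,7+1) = (1,8)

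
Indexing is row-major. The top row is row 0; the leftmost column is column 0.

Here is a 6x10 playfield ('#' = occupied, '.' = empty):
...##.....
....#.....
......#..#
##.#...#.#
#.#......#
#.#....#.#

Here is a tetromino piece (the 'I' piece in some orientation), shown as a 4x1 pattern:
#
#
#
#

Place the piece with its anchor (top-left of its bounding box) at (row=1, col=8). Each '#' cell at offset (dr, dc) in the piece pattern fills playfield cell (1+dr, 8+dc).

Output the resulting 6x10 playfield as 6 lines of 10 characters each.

Answer: ...##.....
....#...#.
......#.##
##.#...###
#.#.....##
#.#....#.#

Derivation:
Fill (1+0,8+0) = (1,8)
Fill (1+1,8+0) = (2,8)
Fill (1+2,8+0) = (3,8)
Fill (1+3,8+0) = (4,8)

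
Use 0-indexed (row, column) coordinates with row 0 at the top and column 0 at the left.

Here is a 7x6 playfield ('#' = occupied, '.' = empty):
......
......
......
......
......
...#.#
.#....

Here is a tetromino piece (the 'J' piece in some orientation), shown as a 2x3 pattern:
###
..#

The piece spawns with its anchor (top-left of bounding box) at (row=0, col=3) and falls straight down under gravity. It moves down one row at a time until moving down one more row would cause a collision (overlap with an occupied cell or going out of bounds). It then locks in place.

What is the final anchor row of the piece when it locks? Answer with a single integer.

Answer: 3

Derivation:
Spawn at (row=0, col=3). Try each row:
  row 0: fits
  row 1: fits
  row 2: fits
  row 3: fits
  row 4: blocked -> lock at row 3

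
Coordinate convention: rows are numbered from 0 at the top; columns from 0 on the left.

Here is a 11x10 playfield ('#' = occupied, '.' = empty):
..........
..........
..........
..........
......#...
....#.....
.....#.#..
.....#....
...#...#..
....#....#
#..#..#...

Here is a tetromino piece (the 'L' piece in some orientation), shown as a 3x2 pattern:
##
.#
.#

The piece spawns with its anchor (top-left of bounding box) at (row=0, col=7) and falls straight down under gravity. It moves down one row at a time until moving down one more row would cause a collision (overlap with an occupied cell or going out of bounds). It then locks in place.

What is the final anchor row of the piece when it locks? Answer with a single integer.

Spawn at (row=0, col=7). Try each row:
  row 0: fits
  row 1: fits
  row 2: fits
  row 3: fits
  row 4: fits
  row 5: fits
  row 6: blocked -> lock at row 5

Answer: 5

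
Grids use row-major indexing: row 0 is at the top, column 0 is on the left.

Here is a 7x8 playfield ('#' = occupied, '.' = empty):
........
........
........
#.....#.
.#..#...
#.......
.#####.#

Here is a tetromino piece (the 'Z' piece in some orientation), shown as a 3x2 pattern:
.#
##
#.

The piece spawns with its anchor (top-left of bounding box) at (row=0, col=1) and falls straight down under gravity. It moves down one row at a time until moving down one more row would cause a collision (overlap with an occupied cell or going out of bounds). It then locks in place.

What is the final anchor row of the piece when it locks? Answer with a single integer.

Answer: 1

Derivation:
Spawn at (row=0, col=1). Try each row:
  row 0: fits
  row 1: fits
  row 2: blocked -> lock at row 1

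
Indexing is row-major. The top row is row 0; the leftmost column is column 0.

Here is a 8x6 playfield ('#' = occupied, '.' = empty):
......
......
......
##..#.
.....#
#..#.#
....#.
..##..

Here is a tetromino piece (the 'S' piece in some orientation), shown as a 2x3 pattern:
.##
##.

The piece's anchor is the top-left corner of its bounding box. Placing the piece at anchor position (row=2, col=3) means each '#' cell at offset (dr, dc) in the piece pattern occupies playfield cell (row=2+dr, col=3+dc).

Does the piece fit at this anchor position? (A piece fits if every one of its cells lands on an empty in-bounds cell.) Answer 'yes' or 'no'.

Check each piece cell at anchor (2, 3):
  offset (0,1) -> (2,4): empty -> OK
  offset (0,2) -> (2,5): empty -> OK
  offset (1,0) -> (3,3): empty -> OK
  offset (1,1) -> (3,4): occupied ('#') -> FAIL
All cells valid: no

Answer: no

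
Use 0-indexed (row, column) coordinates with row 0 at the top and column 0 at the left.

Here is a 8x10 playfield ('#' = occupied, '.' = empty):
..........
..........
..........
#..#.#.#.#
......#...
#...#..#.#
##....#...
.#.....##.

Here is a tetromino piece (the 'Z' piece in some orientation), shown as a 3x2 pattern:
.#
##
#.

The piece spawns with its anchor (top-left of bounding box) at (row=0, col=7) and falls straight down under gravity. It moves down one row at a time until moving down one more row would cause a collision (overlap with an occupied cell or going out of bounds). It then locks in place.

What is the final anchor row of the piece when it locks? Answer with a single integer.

Answer: 0

Derivation:
Spawn at (row=0, col=7). Try each row:
  row 0: fits
  row 1: blocked -> lock at row 0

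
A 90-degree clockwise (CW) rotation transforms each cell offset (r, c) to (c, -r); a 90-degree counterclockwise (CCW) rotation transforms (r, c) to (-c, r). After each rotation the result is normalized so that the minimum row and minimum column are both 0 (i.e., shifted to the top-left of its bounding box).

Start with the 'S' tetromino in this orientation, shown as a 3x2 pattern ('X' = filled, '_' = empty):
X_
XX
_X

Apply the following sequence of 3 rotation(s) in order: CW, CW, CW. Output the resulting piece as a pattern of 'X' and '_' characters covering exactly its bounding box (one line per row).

Start:
X_
XX
_X
After rotation 1 (CW):
_XX
XX_
After rotation 2 (CW):
X_
XX
_X
After rotation 3 (CW):
_XX
XX_

Answer: _XX
XX_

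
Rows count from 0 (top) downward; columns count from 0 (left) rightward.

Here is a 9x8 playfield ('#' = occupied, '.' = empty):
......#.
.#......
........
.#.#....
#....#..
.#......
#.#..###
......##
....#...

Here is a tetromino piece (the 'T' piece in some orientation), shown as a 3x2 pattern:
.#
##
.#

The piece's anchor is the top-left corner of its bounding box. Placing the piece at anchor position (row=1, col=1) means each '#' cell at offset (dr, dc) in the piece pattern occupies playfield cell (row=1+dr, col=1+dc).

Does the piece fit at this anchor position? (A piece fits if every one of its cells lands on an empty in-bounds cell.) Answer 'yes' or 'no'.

Check each piece cell at anchor (1, 1):
  offset (0,1) -> (1,2): empty -> OK
  offset (1,0) -> (2,1): empty -> OK
  offset (1,1) -> (2,2): empty -> OK
  offset (2,1) -> (3,2): empty -> OK
All cells valid: yes

Answer: yes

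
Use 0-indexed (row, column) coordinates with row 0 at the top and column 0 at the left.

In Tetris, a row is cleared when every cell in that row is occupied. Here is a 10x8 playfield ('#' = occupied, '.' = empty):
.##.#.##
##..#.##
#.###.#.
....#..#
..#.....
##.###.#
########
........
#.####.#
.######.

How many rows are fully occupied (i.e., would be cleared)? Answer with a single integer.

Answer: 1

Derivation:
Check each row:
  row 0: 3 empty cells -> not full
  row 1: 3 empty cells -> not full
  row 2: 3 empty cells -> not full
  row 3: 6 empty cells -> not full
  row 4: 7 empty cells -> not full
  row 5: 2 empty cells -> not full
  row 6: 0 empty cells -> FULL (clear)
  row 7: 8 empty cells -> not full
  row 8: 2 empty cells -> not full
  row 9: 2 empty cells -> not full
Total rows cleared: 1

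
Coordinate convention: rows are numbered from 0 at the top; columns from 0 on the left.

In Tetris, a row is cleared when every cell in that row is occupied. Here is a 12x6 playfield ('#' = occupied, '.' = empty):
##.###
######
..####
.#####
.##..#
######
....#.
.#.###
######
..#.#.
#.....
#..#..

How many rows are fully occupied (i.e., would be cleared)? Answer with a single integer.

Answer: 3

Derivation:
Check each row:
  row 0: 1 empty cell -> not full
  row 1: 0 empty cells -> FULL (clear)
  row 2: 2 empty cells -> not full
  row 3: 1 empty cell -> not full
  row 4: 3 empty cells -> not full
  row 5: 0 empty cells -> FULL (clear)
  row 6: 5 empty cells -> not full
  row 7: 2 empty cells -> not full
  row 8: 0 empty cells -> FULL (clear)
  row 9: 4 empty cells -> not full
  row 10: 5 empty cells -> not full
  row 11: 4 empty cells -> not full
Total rows cleared: 3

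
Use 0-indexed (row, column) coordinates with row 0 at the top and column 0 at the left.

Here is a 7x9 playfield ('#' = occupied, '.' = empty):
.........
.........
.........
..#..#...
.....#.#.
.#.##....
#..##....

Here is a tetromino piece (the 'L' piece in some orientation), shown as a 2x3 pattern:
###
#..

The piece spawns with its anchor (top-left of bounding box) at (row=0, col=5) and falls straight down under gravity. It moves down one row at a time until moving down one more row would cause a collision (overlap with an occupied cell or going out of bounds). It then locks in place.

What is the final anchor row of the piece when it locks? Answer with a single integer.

Answer: 1

Derivation:
Spawn at (row=0, col=5). Try each row:
  row 0: fits
  row 1: fits
  row 2: blocked -> lock at row 1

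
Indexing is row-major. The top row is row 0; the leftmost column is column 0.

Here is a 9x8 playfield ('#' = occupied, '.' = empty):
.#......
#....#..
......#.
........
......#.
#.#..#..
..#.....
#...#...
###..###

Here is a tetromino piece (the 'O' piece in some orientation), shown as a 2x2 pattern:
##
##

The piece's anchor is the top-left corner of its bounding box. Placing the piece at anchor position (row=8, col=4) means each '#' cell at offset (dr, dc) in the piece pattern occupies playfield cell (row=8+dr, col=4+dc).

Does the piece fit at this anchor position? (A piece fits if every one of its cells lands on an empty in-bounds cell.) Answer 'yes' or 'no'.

Check each piece cell at anchor (8, 4):
  offset (0,0) -> (8,4): empty -> OK
  offset (0,1) -> (8,5): occupied ('#') -> FAIL
  offset (1,0) -> (9,4): out of bounds -> FAIL
  offset (1,1) -> (9,5): out of bounds -> FAIL
All cells valid: no

Answer: no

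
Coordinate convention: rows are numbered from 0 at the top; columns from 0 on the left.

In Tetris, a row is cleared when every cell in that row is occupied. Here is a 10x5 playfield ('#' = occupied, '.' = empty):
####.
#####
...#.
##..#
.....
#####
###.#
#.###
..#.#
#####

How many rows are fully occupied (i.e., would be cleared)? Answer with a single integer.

Check each row:
  row 0: 1 empty cell -> not full
  row 1: 0 empty cells -> FULL (clear)
  row 2: 4 empty cells -> not full
  row 3: 2 empty cells -> not full
  row 4: 5 empty cells -> not full
  row 5: 0 empty cells -> FULL (clear)
  row 6: 1 empty cell -> not full
  row 7: 1 empty cell -> not full
  row 8: 3 empty cells -> not full
  row 9: 0 empty cells -> FULL (clear)
Total rows cleared: 3

Answer: 3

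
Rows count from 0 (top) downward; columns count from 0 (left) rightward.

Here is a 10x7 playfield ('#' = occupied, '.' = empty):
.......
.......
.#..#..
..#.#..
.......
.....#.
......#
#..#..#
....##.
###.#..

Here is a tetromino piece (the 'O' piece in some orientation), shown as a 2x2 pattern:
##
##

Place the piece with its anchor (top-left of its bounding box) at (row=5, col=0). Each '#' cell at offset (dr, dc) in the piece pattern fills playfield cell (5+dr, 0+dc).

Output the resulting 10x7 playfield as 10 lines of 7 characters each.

Answer: .......
.......
.#..#..
..#.#..
.......
##...#.
##....#
#..#..#
....##.
###.#..

Derivation:
Fill (5+0,0+0) = (5,0)
Fill (5+0,0+1) = (5,1)
Fill (5+1,0+0) = (6,0)
Fill (5+1,0+1) = (6,1)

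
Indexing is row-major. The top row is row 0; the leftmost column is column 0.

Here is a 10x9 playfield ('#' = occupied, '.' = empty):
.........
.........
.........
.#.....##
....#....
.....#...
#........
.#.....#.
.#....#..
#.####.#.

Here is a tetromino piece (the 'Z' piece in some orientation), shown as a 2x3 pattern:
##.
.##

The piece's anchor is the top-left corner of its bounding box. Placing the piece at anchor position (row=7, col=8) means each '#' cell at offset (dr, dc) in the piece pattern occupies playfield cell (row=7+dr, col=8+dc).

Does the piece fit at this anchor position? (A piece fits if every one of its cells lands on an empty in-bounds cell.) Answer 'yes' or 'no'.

Answer: no

Derivation:
Check each piece cell at anchor (7, 8):
  offset (0,0) -> (7,8): empty -> OK
  offset (0,1) -> (7,9): out of bounds -> FAIL
  offset (1,1) -> (8,9): out of bounds -> FAIL
  offset (1,2) -> (8,10): out of bounds -> FAIL
All cells valid: no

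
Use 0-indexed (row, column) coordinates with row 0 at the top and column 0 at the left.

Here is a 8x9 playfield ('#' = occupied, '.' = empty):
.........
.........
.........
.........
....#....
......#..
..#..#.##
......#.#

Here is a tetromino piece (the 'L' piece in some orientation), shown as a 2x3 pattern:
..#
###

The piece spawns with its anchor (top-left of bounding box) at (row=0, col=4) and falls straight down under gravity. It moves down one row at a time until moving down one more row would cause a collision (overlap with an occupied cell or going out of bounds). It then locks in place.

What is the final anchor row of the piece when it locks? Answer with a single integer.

Answer: 2

Derivation:
Spawn at (row=0, col=4). Try each row:
  row 0: fits
  row 1: fits
  row 2: fits
  row 3: blocked -> lock at row 2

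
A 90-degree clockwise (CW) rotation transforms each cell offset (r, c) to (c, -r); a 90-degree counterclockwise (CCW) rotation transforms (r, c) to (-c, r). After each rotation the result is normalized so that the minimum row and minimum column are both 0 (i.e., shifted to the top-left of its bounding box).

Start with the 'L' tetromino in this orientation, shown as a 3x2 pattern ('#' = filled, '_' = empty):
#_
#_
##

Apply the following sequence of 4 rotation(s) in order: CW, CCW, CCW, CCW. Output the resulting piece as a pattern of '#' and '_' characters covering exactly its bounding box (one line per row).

Answer: ##
_#
_#

Derivation:
Start:
#_
#_
##
After rotation 1 (CW):
###
#__
After rotation 2 (CCW):
#_
#_
##
After rotation 3 (CCW):
__#
###
After rotation 4 (CCW):
##
_#
_#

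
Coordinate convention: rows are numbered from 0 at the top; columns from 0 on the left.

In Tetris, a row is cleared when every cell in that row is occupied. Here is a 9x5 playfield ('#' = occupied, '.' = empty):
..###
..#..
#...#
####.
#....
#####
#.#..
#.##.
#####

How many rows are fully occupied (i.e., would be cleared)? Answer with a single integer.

Answer: 2

Derivation:
Check each row:
  row 0: 2 empty cells -> not full
  row 1: 4 empty cells -> not full
  row 2: 3 empty cells -> not full
  row 3: 1 empty cell -> not full
  row 4: 4 empty cells -> not full
  row 5: 0 empty cells -> FULL (clear)
  row 6: 3 empty cells -> not full
  row 7: 2 empty cells -> not full
  row 8: 0 empty cells -> FULL (clear)
Total rows cleared: 2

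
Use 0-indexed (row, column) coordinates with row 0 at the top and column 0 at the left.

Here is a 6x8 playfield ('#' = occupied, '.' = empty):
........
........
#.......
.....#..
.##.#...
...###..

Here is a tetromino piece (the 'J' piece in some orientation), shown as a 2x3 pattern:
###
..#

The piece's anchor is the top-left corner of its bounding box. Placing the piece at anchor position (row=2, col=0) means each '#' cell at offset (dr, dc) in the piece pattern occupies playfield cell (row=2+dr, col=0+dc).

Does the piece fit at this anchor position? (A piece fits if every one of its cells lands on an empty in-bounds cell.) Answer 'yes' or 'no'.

Check each piece cell at anchor (2, 0):
  offset (0,0) -> (2,0): occupied ('#') -> FAIL
  offset (0,1) -> (2,1): empty -> OK
  offset (0,2) -> (2,2): empty -> OK
  offset (1,2) -> (3,2): empty -> OK
All cells valid: no

Answer: no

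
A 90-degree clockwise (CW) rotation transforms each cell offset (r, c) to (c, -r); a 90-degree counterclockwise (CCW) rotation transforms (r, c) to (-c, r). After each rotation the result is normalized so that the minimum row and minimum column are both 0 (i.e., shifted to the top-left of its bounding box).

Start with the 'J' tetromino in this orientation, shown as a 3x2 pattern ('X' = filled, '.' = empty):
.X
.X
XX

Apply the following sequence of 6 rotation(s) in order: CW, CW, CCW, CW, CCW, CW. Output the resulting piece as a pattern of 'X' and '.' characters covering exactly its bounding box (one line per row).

Start:
.X
.X
XX
After rotation 1 (CW):
X..
XXX
After rotation 2 (CW):
XX
X.
X.
After rotation 3 (CCW):
X..
XXX
After rotation 4 (CW):
XX
X.
X.
After rotation 5 (CCW):
X..
XXX
After rotation 6 (CW):
XX
X.
X.

Answer: XX
X.
X.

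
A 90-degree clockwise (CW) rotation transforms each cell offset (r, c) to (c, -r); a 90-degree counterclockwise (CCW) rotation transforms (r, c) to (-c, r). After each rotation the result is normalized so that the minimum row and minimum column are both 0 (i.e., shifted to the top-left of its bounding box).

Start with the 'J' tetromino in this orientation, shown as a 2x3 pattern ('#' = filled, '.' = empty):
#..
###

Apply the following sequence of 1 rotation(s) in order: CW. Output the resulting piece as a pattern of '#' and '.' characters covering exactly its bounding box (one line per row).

Answer: ##
#.
#.

Derivation:
Start:
#..
###
After rotation 1 (CW):
##
#.
#.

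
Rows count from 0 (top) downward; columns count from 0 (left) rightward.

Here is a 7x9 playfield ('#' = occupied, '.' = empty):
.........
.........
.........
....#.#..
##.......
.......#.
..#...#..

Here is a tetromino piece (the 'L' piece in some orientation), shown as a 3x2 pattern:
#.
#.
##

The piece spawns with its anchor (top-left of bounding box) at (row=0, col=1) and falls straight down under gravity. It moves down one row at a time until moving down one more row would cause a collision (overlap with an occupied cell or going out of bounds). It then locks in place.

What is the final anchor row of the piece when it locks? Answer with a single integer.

Spawn at (row=0, col=1). Try each row:
  row 0: fits
  row 1: fits
  row 2: blocked -> lock at row 1

Answer: 1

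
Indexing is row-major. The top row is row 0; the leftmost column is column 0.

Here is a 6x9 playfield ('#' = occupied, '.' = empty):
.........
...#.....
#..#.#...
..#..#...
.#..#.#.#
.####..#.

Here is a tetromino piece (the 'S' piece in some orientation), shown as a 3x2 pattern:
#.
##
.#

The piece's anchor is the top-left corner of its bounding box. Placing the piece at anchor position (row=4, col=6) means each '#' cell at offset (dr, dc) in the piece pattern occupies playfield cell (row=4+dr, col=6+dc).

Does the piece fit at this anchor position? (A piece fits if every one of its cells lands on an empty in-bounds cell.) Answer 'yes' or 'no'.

Check each piece cell at anchor (4, 6):
  offset (0,0) -> (4,6): occupied ('#') -> FAIL
  offset (1,0) -> (5,6): empty -> OK
  offset (1,1) -> (5,7): occupied ('#') -> FAIL
  offset (2,1) -> (6,7): out of bounds -> FAIL
All cells valid: no

Answer: no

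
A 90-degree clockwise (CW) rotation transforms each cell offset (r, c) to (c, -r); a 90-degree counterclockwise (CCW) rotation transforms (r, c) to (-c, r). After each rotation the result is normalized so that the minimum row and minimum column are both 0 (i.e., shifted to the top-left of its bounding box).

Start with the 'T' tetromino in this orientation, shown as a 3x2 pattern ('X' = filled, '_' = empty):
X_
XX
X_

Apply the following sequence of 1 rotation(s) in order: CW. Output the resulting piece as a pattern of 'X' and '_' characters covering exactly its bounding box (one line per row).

Start:
X_
XX
X_
After rotation 1 (CW):
XXX
_X_

Answer: XXX
_X_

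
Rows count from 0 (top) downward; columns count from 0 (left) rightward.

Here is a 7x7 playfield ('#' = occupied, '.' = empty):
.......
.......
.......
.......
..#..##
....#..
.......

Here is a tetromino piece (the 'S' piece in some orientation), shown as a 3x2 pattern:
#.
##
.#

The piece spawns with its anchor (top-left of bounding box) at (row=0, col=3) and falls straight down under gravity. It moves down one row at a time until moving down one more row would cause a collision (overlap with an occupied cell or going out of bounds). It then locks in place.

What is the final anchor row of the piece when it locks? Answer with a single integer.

Spawn at (row=0, col=3). Try each row:
  row 0: fits
  row 1: fits
  row 2: fits
  row 3: blocked -> lock at row 2

Answer: 2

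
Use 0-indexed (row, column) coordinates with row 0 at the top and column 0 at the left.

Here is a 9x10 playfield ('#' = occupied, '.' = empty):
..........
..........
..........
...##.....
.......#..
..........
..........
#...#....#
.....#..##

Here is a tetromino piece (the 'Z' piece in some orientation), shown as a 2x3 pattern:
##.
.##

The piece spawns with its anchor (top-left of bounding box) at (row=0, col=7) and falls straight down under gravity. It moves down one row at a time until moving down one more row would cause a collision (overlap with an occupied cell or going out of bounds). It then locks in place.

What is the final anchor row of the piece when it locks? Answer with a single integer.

Answer: 3

Derivation:
Spawn at (row=0, col=7). Try each row:
  row 0: fits
  row 1: fits
  row 2: fits
  row 3: fits
  row 4: blocked -> lock at row 3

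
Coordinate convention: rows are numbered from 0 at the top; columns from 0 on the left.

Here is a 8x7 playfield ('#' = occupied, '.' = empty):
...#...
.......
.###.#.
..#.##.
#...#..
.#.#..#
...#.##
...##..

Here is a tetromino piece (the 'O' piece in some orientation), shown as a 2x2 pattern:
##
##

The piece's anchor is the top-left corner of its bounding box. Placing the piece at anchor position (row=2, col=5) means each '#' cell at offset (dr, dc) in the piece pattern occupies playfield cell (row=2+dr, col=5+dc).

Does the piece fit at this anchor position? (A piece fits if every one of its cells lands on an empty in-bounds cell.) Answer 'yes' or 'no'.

Answer: no

Derivation:
Check each piece cell at anchor (2, 5):
  offset (0,0) -> (2,5): occupied ('#') -> FAIL
  offset (0,1) -> (2,6): empty -> OK
  offset (1,0) -> (3,5): occupied ('#') -> FAIL
  offset (1,1) -> (3,6): empty -> OK
All cells valid: no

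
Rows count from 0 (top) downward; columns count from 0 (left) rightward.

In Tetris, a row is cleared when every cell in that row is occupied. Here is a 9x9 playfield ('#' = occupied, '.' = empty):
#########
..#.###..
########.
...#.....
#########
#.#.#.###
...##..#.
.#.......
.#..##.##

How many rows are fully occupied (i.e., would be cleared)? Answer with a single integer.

Answer: 2

Derivation:
Check each row:
  row 0: 0 empty cells -> FULL (clear)
  row 1: 5 empty cells -> not full
  row 2: 1 empty cell -> not full
  row 3: 8 empty cells -> not full
  row 4: 0 empty cells -> FULL (clear)
  row 5: 3 empty cells -> not full
  row 6: 6 empty cells -> not full
  row 7: 8 empty cells -> not full
  row 8: 4 empty cells -> not full
Total rows cleared: 2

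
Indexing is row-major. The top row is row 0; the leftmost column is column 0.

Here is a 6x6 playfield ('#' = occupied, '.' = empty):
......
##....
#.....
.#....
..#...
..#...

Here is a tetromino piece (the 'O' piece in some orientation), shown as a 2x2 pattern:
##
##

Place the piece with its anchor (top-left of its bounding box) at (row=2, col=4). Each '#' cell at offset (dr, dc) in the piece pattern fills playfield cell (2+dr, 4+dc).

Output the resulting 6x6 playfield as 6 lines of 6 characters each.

Fill (2+0,4+0) = (2,4)
Fill (2+0,4+1) = (2,5)
Fill (2+1,4+0) = (3,4)
Fill (2+1,4+1) = (3,5)

Answer: ......
##....
#...##
.#..##
..#...
..#...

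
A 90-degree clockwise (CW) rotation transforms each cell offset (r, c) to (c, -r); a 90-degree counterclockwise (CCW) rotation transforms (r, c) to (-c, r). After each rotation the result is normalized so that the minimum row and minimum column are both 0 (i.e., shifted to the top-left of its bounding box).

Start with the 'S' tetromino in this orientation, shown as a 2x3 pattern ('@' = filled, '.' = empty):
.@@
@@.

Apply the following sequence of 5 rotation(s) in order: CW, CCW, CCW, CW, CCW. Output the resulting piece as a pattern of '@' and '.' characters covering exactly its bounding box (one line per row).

Answer: @.
@@
.@

Derivation:
Start:
.@@
@@.
After rotation 1 (CW):
@.
@@
.@
After rotation 2 (CCW):
.@@
@@.
After rotation 3 (CCW):
@.
@@
.@
After rotation 4 (CW):
.@@
@@.
After rotation 5 (CCW):
@.
@@
.@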